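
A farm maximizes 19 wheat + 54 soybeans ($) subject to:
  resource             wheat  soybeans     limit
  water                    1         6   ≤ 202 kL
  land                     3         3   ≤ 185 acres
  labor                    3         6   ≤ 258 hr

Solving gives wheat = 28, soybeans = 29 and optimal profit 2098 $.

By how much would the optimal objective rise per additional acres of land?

0

Check each constraint at x*: water 202/202 (tight); land 171/185 (slack 14); labor 258/258 (tight).
Slack constraints have shadow price 0 (complementary slackness).
From A_Bᵀ y = c: 1·y_water + 3·y_labor = 19; 6·y_water + 6·y_labor = 54.
→ y_water = 4 and y_labor = 5.
Shadow price of land = 0.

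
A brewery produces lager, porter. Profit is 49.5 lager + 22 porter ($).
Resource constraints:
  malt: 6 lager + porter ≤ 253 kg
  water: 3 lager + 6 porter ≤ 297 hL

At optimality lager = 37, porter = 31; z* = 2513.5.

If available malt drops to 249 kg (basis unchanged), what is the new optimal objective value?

2485.5

At the optimum: malt uses 253 of 253 (binding); water uses 297 of 297 (binding).
From A_Bᵀ y = c: 6·y_malt + 3·y_water = 49.5; 1·y_malt + 6·y_water = 22.
→ y_malt = 7 and y_water = 2.5.
Δz = y_malt·Δb = 7 × (-4) = -28, so new z* = 2513.5 − 28 = 2485.5.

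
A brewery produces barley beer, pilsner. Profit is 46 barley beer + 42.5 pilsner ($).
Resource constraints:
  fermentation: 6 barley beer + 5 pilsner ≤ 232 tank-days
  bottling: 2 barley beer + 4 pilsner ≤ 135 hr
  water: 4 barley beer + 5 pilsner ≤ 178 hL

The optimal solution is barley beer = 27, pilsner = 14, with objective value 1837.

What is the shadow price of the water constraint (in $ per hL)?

At the optimum: fermentation uses 232 of 232 (binding); bottling uses 110 of 135 (slack = 25); water uses 178 of 178 (binding).
By complementary slackness, y = 0 for the non-binding constraint.
Dual feasibility on the basic columns requires 6·y_fermentation + 4·y_water = 46, 5·y_fermentation + 5·y_water = 42.5.
→ y_fermentation = 6 and y_water = 2.5.
Shadow price of water = 2.5.

2.5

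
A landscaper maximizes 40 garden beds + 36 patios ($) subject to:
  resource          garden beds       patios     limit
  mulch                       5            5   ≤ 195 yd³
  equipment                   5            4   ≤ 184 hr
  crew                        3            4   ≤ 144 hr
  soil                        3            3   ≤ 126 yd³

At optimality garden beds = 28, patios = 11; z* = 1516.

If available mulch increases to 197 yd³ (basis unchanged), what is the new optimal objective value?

1524

At the optimum: mulch uses 195 of 195 (binding); equipment uses 184 of 184 (binding); crew uses 128 of 144 (slack = 16); soil uses 117 of 126 (slack = 9).
Since crew, soil are not tight, their duals are 0.
Dual feasibility on the basic columns requires 5·y_mulch + 5·y_equipment = 40, 5·y_mulch + 4·y_equipment = 36.
This yields shadow prices y_mulch = 4, y_equipment = 4.
Δz = y_mulch·Δb = 4 × (2) = 8, so new z* = 1516 + 8 = 1524.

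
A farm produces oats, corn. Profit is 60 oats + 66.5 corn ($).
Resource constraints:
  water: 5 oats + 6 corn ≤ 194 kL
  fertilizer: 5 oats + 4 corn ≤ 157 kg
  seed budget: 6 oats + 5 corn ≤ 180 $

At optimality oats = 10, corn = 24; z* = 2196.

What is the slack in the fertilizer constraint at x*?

fertilizer used = 5·10 + 4·24 = 146; slack = 157 − 146 = 11.

11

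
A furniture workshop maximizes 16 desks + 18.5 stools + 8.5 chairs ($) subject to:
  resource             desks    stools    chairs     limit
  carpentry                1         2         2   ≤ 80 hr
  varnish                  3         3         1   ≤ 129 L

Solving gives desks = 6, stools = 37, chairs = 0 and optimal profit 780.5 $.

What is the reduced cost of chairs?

-1

At the optimum: carpentry uses 80 of 80 (binding); varnish uses 129 of 129 (binding).
Dual feasibility on the basic columns requires 1·y_carpentry + 3·y_varnish = 16, 2·y_carpentry + 3·y_varnish = 18.5.
Solving: y_carpentry = 2.5, y_varnish = 4.5.
Reduced cost of chairs: c₃ − yᵀa₃ = 8.5 − (2.5·2 + 4.5·1) = 8.5 − 9.5 = -1.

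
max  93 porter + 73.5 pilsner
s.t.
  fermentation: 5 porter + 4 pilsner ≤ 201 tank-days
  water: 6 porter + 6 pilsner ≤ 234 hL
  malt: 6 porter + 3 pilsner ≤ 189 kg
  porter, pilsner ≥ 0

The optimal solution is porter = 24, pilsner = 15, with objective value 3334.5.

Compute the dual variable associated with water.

Binding: water and malt. Non-binding: fermentation (21 unused).
Since fermentation is not tight, its dual is 0.
From A_Bᵀ y = c: 6·y_water + 6·y_malt = 93; 6·y_water + 3·y_malt = 73.5.
Solving: y_water = 9, y_malt = 6.5.
Shadow price of water = 9.

9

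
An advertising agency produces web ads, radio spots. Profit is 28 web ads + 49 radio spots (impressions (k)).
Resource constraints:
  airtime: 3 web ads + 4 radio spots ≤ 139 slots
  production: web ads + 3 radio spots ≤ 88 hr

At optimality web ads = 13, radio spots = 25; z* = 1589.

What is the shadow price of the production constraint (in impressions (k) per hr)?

7

At the optimum: airtime uses 139 of 139 (binding); production uses 88 of 88 (binding).
The binding rows give the dual system: 3·y_airtime + 1·y_production = 28 and 4·y_airtime + 3·y_production = 49.
Solving: y_airtime = 7, y_production = 7.
Shadow price of production = 7.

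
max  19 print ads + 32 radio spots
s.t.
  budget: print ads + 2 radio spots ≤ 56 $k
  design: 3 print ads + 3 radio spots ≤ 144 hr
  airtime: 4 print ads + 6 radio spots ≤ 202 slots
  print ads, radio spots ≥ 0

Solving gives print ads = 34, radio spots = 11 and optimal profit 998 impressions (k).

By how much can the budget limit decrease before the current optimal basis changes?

Binding constraints: budget, airtime. The basis is B = [[1,2],[4,6]] with det -2.
Per unit decrease in budget, x* moves by d = (3, -2).
The basis stays optimal until design becomes binding; allowable decrease = 3 $k.

3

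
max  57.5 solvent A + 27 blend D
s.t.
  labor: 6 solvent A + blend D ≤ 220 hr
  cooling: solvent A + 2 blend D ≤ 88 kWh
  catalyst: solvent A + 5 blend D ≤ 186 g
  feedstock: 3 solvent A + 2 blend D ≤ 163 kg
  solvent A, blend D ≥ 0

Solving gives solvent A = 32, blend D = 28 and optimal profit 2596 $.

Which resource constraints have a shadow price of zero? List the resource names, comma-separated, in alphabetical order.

labor: 220/220 (binding)
cooling: 88/88 (binding)
catalyst: 172/186 (slack 14)
feedstock: 152/163 (slack 11)
By complementary slackness, a constraint with positive slack has shadow price 0 → catalyst, feedstock.

catalyst, feedstock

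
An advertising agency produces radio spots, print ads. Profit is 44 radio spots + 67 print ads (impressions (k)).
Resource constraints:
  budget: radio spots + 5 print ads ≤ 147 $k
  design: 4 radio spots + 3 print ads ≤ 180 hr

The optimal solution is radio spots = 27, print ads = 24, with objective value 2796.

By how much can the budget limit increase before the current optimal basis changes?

Binding constraints: budget, design. The basis is B = [[1,5],[4,3]] with det -17.
Per unit increase in budget, x* moves by d = (-0.1765, 0.2353).
The basis stays optimal until radio spots reaches 0; allowable increase = 153 $k.

153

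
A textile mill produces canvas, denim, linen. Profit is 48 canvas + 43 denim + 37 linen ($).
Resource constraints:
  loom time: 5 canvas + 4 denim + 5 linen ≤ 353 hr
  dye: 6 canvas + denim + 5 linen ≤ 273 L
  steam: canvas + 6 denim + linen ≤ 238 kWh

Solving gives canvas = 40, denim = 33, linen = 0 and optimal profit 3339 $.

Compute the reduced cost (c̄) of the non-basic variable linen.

-4

Binding: dye and steam. Non-binding: loom time (21 unused).
Since loom time is not tight, its dual is 0.
Dual feasibility on the basic columns requires 6·y_dye + 1·y_steam = 48, 1·y_dye + 6·y_steam = 43.
Solving: y_dye = 7, y_steam = 6.
Reduced cost of linen: c₃ − yᵀa₃ = 37 − (7·5 + 6·1) = 37 − 41 = -4.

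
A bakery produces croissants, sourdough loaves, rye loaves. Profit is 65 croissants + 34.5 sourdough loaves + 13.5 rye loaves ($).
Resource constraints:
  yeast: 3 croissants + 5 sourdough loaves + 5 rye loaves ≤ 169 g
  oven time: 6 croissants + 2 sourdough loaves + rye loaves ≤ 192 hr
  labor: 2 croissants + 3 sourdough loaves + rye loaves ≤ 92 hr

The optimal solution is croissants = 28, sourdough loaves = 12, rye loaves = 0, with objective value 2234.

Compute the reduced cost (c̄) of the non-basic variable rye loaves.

-1

Check each constraint at x*: yeast 144/169 (slack 25); oven time 192/192 (tight); labor 92/92 (tight).
Slack constraints have shadow price 0 (complementary slackness).
The binding rows give the dual system: 6·y_oven time + 2·y_labor = 65 and 2·y_oven time + 3·y_labor = 34.5.
→ y_oven time = 9 and y_labor = 5.5.
Reduced cost of rye loaves: c₃ − yᵀa₃ = 13.5 − (9·1 + 5.5·1) = 13.5 − 14.5 = -1.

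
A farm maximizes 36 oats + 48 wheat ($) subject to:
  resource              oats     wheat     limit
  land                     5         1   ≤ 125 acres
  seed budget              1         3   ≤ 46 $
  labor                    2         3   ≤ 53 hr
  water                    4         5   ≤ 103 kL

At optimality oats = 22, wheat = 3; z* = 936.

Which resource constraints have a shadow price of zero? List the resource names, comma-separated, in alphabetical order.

land, seed budget

land: 113/125 (slack 12)
seed budget: 31/46 (slack 15)
labor: 53/53 (binding)
water: 103/103 (binding)
By complementary slackness, a constraint with positive slack has shadow price 0 → land, seed budget.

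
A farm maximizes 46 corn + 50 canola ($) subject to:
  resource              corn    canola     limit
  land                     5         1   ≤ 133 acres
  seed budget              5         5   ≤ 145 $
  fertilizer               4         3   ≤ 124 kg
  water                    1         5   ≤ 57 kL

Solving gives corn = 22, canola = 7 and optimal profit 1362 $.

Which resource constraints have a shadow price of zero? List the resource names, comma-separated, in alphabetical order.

fertilizer, land

land: 117/133 (slack 16)
seed budget: 145/145 (binding)
fertilizer: 109/124 (slack 15)
water: 57/57 (binding)
By complementary slackness, a constraint with positive slack has shadow price 0 → fertilizer, land.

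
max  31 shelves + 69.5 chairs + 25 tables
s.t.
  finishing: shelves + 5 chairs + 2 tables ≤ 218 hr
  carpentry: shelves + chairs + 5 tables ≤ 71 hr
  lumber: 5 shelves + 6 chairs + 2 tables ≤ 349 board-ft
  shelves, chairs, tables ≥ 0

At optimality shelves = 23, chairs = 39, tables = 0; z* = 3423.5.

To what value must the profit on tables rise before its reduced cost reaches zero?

26

At the optimum: finishing uses 218 of 218 (binding); carpentry uses 62 of 71 (slack = 9); lumber uses 349 of 349 (binding).
Slack constraints have shadow price 0 (complementary slackness).
The binding rows give the dual system: 1·y_finishing + 5·y_lumber = 31 and 5·y_finishing + 6·y_lumber = 69.5.
Solving: y_finishing = 8.5, y_lumber = 4.5.
tables enters the basis when its profit ≥ yᵀa₃ = 8.5·2 + 4.5·2 = 26.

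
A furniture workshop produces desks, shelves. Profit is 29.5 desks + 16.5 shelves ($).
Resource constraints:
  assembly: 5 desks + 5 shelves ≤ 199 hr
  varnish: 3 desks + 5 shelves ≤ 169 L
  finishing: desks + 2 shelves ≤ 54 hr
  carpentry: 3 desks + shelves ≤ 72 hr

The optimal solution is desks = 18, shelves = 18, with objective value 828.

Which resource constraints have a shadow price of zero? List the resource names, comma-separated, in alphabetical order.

assembly, varnish

assembly: 180/199 (slack 19)
varnish: 144/169 (slack 25)
finishing: 54/54 (binding)
carpentry: 72/72 (binding)
By complementary slackness, a constraint with positive slack has shadow price 0 → assembly, varnish.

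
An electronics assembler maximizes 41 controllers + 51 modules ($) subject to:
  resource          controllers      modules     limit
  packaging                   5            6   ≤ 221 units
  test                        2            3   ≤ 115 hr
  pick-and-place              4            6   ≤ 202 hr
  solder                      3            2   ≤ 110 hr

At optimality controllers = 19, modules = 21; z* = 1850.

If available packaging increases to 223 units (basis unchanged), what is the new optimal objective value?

1864

Binding: packaging and pick-and-place. Non-binding: test (14 unused), solder (11 unused).
Since test, solder are not tight, their duals are 0.
Dual feasibility on the basic columns requires 5·y_packaging + 4·y_pick-and-place = 41, 6·y_packaging + 6·y_pick-and-place = 51.
→ y_packaging = 7 and y_pick-and-place = 1.5.
Δz = y_packaging·Δb = 7 × (2) = 14, so new z* = 1850 + 14 = 1864.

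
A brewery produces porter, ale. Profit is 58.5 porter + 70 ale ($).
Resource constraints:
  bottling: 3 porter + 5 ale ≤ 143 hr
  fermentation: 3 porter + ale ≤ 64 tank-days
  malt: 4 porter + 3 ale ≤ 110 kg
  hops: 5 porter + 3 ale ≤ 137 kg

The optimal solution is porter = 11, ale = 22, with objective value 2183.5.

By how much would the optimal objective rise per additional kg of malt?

7.5

Binding: bottling and malt. Non-binding: fermentation (9 unused), hops (16 unused).
Slack constraints have shadow price 0 (complementary slackness).
Dual feasibility on the basic columns requires 3·y_bottling + 4·y_malt = 58.5, 5·y_bottling + 3·y_malt = 70.
Solving: y_bottling = 9.5, y_malt = 7.5.
Shadow price of malt = 7.5.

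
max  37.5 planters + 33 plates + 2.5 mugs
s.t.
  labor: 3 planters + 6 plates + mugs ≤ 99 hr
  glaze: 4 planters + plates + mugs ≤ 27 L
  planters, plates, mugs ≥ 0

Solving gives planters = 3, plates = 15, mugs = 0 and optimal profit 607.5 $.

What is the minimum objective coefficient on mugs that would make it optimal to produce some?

10.5

Check each constraint at x*: labor 99/99 (tight); glaze 27/27 (tight).
From A_Bᵀ y = c: 3·y_labor + 4·y_glaze = 37.5; 6·y_labor + 1·y_glaze = 33.
Solving: y_labor = 4.5, y_glaze = 6.
mugs enters the basis when its profit ≥ yᵀa₃ = 4.5·1 + 6·1 = 10.5.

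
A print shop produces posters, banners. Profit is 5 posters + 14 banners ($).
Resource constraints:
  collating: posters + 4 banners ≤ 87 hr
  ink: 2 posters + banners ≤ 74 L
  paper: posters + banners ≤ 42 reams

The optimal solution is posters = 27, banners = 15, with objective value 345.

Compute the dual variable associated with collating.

Binding: collating and paper. Non-binding: ink (5 unused).
Since ink is not tight, its dual is 0.
Dual feasibility on the basic columns requires 1·y_collating + 1·y_paper = 5, 4·y_collating + 1·y_paper = 14.
Solving: y_collating = 3, y_paper = 2.
Shadow price of collating = 3.

3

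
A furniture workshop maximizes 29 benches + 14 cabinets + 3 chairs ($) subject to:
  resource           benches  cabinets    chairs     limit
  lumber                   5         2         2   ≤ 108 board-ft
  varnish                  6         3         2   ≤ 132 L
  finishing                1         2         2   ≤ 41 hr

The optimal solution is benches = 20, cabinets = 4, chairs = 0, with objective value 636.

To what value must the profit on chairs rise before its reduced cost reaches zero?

Binding: lumber and varnish. Non-binding: finishing (13 unused).
Slack constraints have shadow price 0 (complementary slackness).
Dual feasibility on the basic columns requires 5·y_lumber + 6·y_varnish = 29, 2·y_lumber + 3·y_varnish = 14.
→ y_lumber = 1 and y_varnish = 4.
chairs enters the basis when its profit ≥ yᵀa₃ = 1·2 + 4·2 = 10.

10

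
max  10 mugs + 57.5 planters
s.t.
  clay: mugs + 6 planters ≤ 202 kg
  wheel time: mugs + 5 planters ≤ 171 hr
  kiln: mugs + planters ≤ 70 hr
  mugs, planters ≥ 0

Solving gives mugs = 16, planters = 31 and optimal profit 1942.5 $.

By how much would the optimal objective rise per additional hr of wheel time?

2.5

At the optimum: clay uses 202 of 202 (binding); wheel time uses 171 of 171 (binding); kiln uses 47 of 70 (slack = 23).
By complementary slackness, y = 0 for the non-binding constraint.
Dual feasibility on the basic columns requires 1·y_clay + 1·y_wheel time = 10, 6·y_clay + 5·y_wheel time = 57.5.
Solving: y_clay = 7.5, y_wheel time = 2.5.
Shadow price of wheel time = 2.5.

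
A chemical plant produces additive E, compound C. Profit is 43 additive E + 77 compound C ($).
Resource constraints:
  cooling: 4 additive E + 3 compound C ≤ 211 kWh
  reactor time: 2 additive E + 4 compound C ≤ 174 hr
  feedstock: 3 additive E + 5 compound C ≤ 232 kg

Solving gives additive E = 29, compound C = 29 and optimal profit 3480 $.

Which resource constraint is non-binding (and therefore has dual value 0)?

cooling

cooling: 203/211 (slack 8)
reactor time: 174/174 (binding)
feedstock: 232/232 (binding)
By complementary slackness, a constraint with positive slack has shadow price 0 → cooling.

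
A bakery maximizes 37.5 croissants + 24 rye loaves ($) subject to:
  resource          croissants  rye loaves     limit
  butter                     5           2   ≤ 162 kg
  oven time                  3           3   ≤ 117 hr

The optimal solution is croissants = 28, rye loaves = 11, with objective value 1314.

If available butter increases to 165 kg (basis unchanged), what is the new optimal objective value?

Both butter and oven time are binding at x*.
From A_Bᵀ y = c: 5·y_butter + 3·y_oven time = 37.5; 2·y_butter + 3·y_oven time = 24.
This yields shadow prices y_butter = 4.5, y_oven time = 5.
Δz = y_butter·Δb = 4.5 × (3) = 13.5, so new z* = 1314 + 13.5 = 1327.5.

1327.5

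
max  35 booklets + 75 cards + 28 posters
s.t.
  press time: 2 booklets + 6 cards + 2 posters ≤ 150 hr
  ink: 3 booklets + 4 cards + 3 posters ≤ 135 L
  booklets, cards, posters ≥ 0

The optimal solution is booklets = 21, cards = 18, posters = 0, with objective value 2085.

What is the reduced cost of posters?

-7

Both press time and ink are binding at x*.
The binding rows give the dual system: 2·y_press time + 3·y_ink = 35 and 6·y_press time + 4·y_ink = 75.
→ y_press time = 8.5 and y_ink = 6.
Reduced cost of posters: c₃ − yᵀa₃ = 28 − (8.5·2 + 6·3) = 28 − 35 = -7.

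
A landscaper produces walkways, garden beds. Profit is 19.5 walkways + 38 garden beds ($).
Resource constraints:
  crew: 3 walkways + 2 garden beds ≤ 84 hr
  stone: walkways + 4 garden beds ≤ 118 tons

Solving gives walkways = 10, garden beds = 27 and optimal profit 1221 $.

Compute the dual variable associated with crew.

4

Check each constraint at x*: crew 84/84 (tight); stone 118/118 (tight).
Dual feasibility on the basic columns requires 3·y_crew + 1·y_stone = 19.5, 2·y_crew + 4·y_stone = 38.
→ y_crew = 4 and y_stone = 7.5.
Shadow price of crew = 4.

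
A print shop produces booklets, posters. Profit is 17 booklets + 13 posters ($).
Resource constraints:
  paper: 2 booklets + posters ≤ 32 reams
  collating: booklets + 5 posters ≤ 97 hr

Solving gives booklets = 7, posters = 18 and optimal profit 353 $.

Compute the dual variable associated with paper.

Check each constraint at x*: paper 32/32 (tight); collating 97/97 (tight).
From A_Bᵀ y = c: 2·y_paper + 1·y_collating = 17; 1·y_paper + 5·y_collating = 13.
→ y_paper = 8 and y_collating = 1.
Shadow price of paper = 8.

8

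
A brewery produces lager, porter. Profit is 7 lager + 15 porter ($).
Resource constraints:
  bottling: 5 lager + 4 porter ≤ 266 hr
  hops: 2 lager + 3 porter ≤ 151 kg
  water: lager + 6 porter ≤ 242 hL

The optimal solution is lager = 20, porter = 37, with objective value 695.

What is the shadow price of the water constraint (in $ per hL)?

1

At the optimum: bottling uses 248 of 266 (slack = 18); hops uses 151 of 151 (binding); water uses 242 of 242 (binding).
Since bottling is not tight, its dual is 0.
Dual feasibility on the basic columns requires 2·y_hops + 1·y_water = 7, 3·y_hops + 6·y_water = 15.
This yields shadow prices y_hops = 3, y_water = 1.
Shadow price of water = 1.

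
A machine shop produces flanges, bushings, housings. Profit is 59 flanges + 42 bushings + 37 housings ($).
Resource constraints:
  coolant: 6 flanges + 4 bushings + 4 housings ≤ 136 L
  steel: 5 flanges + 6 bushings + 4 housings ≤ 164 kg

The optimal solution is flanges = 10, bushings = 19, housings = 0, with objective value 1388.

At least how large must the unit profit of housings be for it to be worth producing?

Both coolant and steel are binding at x*.
From A_Bᵀ y = c: 6·y_coolant + 5·y_steel = 59; 4·y_coolant + 6·y_steel = 42.
→ y_coolant = 9 and y_steel = 1.
housings enters the basis when its profit ≥ yᵀa₃ = 9·4 + 1·4 = 40.

40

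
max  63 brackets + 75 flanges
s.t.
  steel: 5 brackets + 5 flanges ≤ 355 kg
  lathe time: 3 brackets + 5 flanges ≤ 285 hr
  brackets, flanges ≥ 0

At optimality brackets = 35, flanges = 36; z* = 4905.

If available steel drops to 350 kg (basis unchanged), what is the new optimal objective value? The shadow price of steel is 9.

Δb = -5, so new z* = 4905 + (9)·(-5) = 4905 − 45 = 4860.

4860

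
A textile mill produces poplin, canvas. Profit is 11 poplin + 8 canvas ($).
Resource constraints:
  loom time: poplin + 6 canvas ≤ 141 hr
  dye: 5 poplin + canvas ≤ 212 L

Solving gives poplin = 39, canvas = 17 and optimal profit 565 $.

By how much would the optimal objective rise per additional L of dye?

Check each constraint at x*: loom time 141/141 (tight); dye 212/212 (tight).
From A_Bᵀ y = c: 1·y_loom time + 5·y_dye = 11; 6·y_loom time + 1·y_dye = 8.
→ y_loom time = 1 and y_dye = 2.
Shadow price of dye = 2.

2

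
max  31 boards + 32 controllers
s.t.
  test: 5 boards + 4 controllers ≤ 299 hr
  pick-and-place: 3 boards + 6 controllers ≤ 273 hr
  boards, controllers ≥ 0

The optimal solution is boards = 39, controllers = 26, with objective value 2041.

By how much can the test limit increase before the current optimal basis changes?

Binding constraints: test, pick-and-place. The basis is B = [[5,4],[3,6]] with det 18.
Per unit increase in test, x* moves by d = (0.3333, -0.1667).
The basis stays optimal until controllers reaches 0; allowable increase = 156 hr.

156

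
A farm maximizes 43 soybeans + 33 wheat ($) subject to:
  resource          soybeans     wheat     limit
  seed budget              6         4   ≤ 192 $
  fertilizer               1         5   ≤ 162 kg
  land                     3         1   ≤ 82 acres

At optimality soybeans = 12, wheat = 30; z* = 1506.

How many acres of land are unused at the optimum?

16

land used = 3·12 + 1·30 = 66; slack = 82 − 66 = 16.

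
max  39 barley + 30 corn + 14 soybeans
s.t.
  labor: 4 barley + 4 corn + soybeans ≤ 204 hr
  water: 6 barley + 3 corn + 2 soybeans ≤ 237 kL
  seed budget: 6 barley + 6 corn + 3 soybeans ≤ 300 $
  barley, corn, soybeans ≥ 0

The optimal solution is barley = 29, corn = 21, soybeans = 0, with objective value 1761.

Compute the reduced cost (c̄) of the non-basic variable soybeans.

-2.5

At the optimum: labor uses 200 of 204 (slack = 4); water uses 237 of 237 (binding); seed budget uses 300 of 300 (binding).
Since labor is not tight, its dual is 0.
From A_Bᵀ y = c: 6·y_water + 6·y_seed budget = 39; 3·y_water + 6·y_seed budget = 30.
→ y_water = 3 and y_seed budget = 3.5.
Reduced cost of soybeans: c₃ − yᵀa₃ = 14 − (3·2 + 3.5·3) = 14 − 16.5 = -2.5.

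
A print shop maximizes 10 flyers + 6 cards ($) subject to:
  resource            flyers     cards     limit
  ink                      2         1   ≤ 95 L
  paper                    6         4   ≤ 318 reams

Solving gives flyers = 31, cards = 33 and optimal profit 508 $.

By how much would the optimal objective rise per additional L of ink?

2

At the optimum: ink uses 95 of 95 (binding); paper uses 318 of 318 (binding).
Dual feasibility on the basic columns requires 2·y_ink + 6·y_paper = 10, 1·y_ink + 4·y_paper = 6.
This yields shadow prices y_ink = 2, y_paper = 1.
Shadow price of ink = 2.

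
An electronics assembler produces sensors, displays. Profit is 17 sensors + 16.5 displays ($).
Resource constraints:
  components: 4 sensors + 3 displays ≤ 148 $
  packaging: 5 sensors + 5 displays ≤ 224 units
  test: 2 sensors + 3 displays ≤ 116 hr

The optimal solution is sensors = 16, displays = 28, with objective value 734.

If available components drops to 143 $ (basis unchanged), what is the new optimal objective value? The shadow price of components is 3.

719

Δb = -5, so new z* = 734 + (3)·(-5) = 734 − 15 = 719.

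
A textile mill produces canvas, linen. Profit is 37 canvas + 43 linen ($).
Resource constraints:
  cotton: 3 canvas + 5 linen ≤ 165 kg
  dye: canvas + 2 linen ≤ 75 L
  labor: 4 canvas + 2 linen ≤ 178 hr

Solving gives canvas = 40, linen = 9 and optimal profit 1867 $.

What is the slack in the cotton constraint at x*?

0

cotton used = 3·40 + 5·9 = 165; slack = 165 − 165 = 0.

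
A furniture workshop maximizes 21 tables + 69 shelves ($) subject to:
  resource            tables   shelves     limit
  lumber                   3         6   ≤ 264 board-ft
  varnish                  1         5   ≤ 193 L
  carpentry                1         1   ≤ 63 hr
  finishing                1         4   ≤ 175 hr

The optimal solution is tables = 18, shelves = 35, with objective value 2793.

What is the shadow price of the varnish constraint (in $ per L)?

Binding: lumber and varnish. Non-binding: carpentry (10 unused), finishing (17 unused).
By complementary slackness, y = 0 for the non-binding constraints.
Dual feasibility on the basic columns requires 3·y_lumber + 1·y_varnish = 21, 6·y_lumber + 5·y_varnish = 69.
This yields shadow prices y_lumber = 4, y_varnish = 9.
Shadow price of varnish = 9.

9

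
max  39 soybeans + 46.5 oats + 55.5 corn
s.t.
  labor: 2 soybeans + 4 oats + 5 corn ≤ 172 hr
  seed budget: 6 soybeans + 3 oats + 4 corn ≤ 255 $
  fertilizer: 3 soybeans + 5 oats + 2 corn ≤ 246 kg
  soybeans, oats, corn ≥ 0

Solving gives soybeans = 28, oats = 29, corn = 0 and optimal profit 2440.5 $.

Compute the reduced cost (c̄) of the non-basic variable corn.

At the optimum: labor uses 172 of 172 (binding); seed budget uses 255 of 255 (binding); fertilizer uses 229 of 246 (slack = 17).
By complementary slackness, y = 0 for the non-binding constraint.
Dual feasibility on the basic columns requires 2·y_labor + 6·y_seed budget = 39, 4·y_labor + 3·y_seed budget = 46.5.
Solving: y_labor = 9, y_seed budget = 3.5.
Reduced cost of corn: c₃ − yᵀa₃ = 55.5 − (9·5 + 3.5·4) = 55.5 − 59 = -3.5.

-3.5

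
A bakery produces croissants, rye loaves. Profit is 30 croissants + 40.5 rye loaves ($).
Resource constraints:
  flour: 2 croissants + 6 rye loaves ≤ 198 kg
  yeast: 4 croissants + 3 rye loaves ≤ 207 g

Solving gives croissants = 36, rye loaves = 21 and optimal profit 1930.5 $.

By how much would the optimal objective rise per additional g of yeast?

5.5

Check each constraint at x*: flour 198/198 (tight); yeast 207/207 (tight).
From A_Bᵀ y = c: 2·y_flour + 4·y_yeast = 30; 6·y_flour + 3·y_yeast = 40.5.
This yields shadow prices y_flour = 4, y_yeast = 5.5.
Shadow price of yeast = 5.5.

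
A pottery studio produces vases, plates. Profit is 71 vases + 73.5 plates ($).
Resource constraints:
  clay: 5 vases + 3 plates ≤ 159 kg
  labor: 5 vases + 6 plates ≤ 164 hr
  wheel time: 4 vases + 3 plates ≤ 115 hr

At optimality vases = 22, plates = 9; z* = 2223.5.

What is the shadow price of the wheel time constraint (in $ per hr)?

Binding: labor and wheel time. Non-binding: clay (22 unused).
By complementary slackness, y = 0 for the non-binding constraint.
Dual feasibility on the basic columns requires 5·y_labor + 4·y_wheel time = 71, 6·y_labor + 3·y_wheel time = 73.5.
This yields shadow prices y_labor = 9, y_wheel time = 6.5.
Shadow price of wheel time = 6.5.

6.5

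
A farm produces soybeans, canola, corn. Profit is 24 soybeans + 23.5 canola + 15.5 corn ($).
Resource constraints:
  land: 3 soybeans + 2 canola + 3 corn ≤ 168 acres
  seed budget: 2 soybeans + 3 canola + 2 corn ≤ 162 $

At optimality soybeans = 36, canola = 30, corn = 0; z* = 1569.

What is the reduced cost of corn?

-8.5

Both land and seed budget are binding at x*.
The binding rows give the dual system: 3·y_land + 2·y_seed budget = 24 and 2·y_land + 3·y_seed budget = 23.5.
Solving: y_land = 5, y_seed budget = 4.5.
Reduced cost of corn: c₃ − yᵀa₃ = 15.5 − (5·3 + 4.5·2) = 15.5 − 24 = -8.5.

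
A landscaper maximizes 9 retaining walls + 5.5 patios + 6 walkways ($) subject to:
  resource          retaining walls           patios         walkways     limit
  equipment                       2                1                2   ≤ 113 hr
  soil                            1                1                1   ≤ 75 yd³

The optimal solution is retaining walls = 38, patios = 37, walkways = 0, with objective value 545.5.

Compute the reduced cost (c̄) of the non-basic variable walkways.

-3

At the optimum: equipment uses 113 of 113 (binding); soil uses 75 of 75 (binding).
From A_Bᵀ y = c: 2·y_equipment + 1·y_soil = 9; 1·y_equipment + 1·y_soil = 5.5.
→ y_equipment = 3.5 and y_soil = 2.
Reduced cost of walkways: c₃ − yᵀa₃ = 6 − (3.5·2 + 2·1) = 6 − 9 = -3.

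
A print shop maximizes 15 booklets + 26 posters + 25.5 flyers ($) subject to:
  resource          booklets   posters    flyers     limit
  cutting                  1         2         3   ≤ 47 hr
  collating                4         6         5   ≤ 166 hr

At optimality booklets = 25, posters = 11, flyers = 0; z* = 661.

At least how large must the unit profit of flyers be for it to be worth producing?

At the optimum: cutting uses 47 of 47 (binding); collating uses 166 of 166 (binding).
From A_Bᵀ y = c: 1·y_cutting + 4·y_collating = 15; 2·y_cutting + 6·y_collating = 26.
Solving: y_cutting = 7, y_collating = 2.
flyers enters the basis when its profit ≥ yᵀa₃ = 7·3 + 2·5 = 31.

31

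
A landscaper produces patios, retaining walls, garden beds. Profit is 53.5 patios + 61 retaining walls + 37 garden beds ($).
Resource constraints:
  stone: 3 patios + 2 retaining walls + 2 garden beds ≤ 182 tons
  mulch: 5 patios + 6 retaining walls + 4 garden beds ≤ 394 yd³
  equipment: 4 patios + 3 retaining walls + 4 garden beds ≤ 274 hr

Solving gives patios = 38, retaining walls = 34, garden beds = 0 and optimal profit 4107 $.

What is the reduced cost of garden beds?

Check each constraint at x*: stone 182/182 (tight); mulch 394/394 (tight); equipment 254/274 (slack 20).
Since equipment is not tight, its dual is 0.
The binding rows give the dual system: 3·y_stone + 5·y_mulch = 53.5 and 2·y_stone + 6·y_mulch = 61.
→ y_stone = 2 and y_mulch = 9.5.
Reduced cost of garden beds: c₃ − yᵀa₃ = 37 − (2·2 + 9.5·4) = 37 − 42 = -5.

-5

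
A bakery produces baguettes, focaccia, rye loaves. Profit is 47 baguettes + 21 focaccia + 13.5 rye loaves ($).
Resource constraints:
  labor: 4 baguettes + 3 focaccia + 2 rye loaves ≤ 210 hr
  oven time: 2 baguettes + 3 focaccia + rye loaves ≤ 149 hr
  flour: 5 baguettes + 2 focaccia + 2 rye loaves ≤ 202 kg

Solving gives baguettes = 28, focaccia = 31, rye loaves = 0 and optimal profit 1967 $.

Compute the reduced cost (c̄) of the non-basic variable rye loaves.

At the optimum: labor uses 205 of 210 (slack = 5); oven time uses 149 of 149 (binding); flour uses 202 of 202 (binding).
Slack constraints have shadow price 0 (complementary slackness).
The binding rows give the dual system: 2·y_oven time + 5·y_flour = 47 and 3·y_oven time + 2·y_flour = 21.
→ y_oven time = 1 and y_flour = 9.
Reduced cost of rye loaves: c₃ − yᵀa₃ = 13.5 − (1·1 + 9·2) = 13.5 − 19 = -5.5.

-5.5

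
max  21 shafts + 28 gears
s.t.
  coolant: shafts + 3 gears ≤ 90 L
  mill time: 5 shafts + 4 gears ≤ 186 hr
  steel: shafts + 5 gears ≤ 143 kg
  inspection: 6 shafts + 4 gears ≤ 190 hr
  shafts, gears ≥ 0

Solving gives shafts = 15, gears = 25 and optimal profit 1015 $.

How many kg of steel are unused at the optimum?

3

steel used = 1·15 + 5·25 = 140; slack = 143 − 140 = 3.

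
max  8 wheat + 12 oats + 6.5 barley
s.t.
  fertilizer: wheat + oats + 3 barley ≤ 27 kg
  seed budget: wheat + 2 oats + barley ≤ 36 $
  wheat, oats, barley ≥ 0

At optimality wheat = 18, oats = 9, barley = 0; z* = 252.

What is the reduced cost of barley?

Check each constraint at x*: fertilizer 27/27 (tight); seed budget 36/36 (tight).
Dual feasibility on the basic columns requires 1·y_fertilizer + 1·y_seed budget = 8, 1·y_fertilizer + 2·y_seed budget = 12.
This yields shadow prices y_fertilizer = 4, y_seed budget = 4.
Reduced cost of barley: c₃ − yᵀa₃ = 6.5 − (4·3 + 4·1) = 6.5 − 16 = -9.5.

-9.5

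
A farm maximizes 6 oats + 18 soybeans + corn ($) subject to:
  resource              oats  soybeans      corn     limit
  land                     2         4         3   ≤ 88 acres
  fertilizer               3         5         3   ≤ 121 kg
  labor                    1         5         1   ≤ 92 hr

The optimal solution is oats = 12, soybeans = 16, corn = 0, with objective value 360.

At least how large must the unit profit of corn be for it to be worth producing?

8

Binding: land and labor. Non-binding: fertilizer (5 unused).
Slack constraints have shadow price 0 (complementary slackness).
The binding rows give the dual system: 2·y_land + 1·y_labor = 6 and 4·y_land + 5·y_labor = 18.
Solving: y_land = 2, y_labor = 2.
corn enters the basis when its profit ≥ yᵀa₃ = 2·3 + 2·1 = 8.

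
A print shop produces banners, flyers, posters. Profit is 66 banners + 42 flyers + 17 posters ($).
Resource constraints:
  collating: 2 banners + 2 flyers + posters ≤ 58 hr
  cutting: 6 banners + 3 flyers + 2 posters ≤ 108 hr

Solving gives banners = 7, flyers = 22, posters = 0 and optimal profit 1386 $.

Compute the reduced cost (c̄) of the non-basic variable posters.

-8

Both collating and cutting are binding at x*.
The binding rows give the dual system: 2·y_collating + 6·y_cutting = 66 and 2·y_collating + 3·y_cutting = 42.
Solving: y_collating = 9, y_cutting = 8.
Reduced cost of posters: c₃ − yᵀa₃ = 17 − (9·1 + 8·2) = 17 − 25 = -8.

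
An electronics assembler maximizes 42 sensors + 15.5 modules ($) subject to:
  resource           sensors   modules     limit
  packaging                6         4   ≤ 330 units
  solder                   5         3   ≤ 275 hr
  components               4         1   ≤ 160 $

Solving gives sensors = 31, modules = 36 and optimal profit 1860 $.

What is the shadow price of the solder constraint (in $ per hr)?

0

At the optimum: packaging uses 330 of 330 (binding); solder uses 263 of 275 (slack = 12); components uses 160 of 160 (binding).
By complementary slackness, y = 0 for the non-binding constraint.
Dual feasibility on the basic columns requires 6·y_packaging + 4·y_components = 42, 4·y_packaging + 1·y_components = 15.5.
→ y_packaging = 2 and y_components = 7.5.
Shadow price of solder = 0.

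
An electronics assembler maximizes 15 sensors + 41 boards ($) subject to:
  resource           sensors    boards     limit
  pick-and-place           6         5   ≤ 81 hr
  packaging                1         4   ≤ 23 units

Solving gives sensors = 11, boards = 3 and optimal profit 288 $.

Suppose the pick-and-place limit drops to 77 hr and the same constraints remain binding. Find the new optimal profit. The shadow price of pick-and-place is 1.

284

Δb = -4, so new z* = 288 + (1)·(-4) = 288 − 4 = 284.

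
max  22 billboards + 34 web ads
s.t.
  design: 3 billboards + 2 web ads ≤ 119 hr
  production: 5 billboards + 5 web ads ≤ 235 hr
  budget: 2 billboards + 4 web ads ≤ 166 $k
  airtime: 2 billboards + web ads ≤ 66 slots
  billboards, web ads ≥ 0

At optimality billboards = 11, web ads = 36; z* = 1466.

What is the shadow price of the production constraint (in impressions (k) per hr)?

Check each constraint at x*: design 105/119 (slack 14); production 235/235 (tight); budget 166/166 (tight); airtime 58/66 (slack 8).
Slack constraints have shadow price 0 (complementary slackness).
From A_Bᵀ y = c: 5·y_production + 2·y_budget = 22; 5·y_production + 4·y_budget = 34.
→ y_production = 2 and y_budget = 6.
Shadow price of production = 2.

2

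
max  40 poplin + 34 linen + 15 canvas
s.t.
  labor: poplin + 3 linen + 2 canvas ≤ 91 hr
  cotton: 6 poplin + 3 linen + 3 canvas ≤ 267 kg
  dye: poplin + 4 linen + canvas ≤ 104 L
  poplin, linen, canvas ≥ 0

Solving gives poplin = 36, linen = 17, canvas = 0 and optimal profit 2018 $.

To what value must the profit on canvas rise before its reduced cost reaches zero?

22

At the optimum: labor uses 87 of 91 (slack = 4); cotton uses 267 of 267 (binding); dye uses 104 of 104 (binding).
Slack constraints have shadow price 0 (complementary slackness).
From A_Bᵀ y = c: 6·y_cotton + 1·y_dye = 40; 3·y_cotton + 4·y_dye = 34.
→ y_cotton = 6 and y_dye = 4.
canvas enters the basis when its profit ≥ yᵀa₃ = 6·3 + 4·1 = 22.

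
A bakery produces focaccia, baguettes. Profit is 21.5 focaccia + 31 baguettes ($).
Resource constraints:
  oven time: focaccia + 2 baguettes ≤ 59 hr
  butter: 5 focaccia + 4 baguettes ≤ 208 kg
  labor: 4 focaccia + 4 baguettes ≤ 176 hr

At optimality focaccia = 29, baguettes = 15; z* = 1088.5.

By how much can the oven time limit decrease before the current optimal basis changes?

3

Binding constraints: oven time, labor. The basis is B = [[1,2],[4,4]] with det -4.
Per unit decrease in oven time, x* moves by d = (1, -1).
The basis stays optimal until butter becomes binding; allowable decrease = 3 hr.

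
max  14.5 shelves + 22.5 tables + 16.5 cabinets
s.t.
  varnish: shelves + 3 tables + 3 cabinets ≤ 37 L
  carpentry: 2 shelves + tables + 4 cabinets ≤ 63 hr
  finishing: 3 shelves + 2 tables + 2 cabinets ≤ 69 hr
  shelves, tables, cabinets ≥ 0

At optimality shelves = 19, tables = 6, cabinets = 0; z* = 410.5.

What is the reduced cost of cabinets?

-6

Check each constraint at x*: varnish 37/37 (tight); carpentry 44/63 (slack 19); finishing 69/69 (tight).
Slack constraints have shadow price 0 (complementary slackness).
Dual feasibility on the basic columns requires 1·y_varnish + 3·y_finishing = 14.5, 3·y_varnish + 2·y_finishing = 22.5.
This yields shadow prices y_varnish = 5.5, y_finishing = 3.
Reduced cost of cabinets: c₃ − yᵀa₃ = 16.5 − (5.5·3 + 3·2) = 16.5 − 22.5 = -6.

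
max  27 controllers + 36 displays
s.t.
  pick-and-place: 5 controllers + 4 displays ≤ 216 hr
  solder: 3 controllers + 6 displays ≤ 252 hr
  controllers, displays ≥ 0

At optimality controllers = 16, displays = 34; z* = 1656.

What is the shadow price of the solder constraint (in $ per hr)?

4

Check each constraint at x*: pick-and-place 216/216 (tight); solder 252/252 (tight).
The binding rows give the dual system: 5·y_pick-and-place + 3·y_solder = 27 and 4·y_pick-and-place + 6·y_solder = 36.
→ y_pick-and-place = 3 and y_solder = 4.
Shadow price of solder = 4.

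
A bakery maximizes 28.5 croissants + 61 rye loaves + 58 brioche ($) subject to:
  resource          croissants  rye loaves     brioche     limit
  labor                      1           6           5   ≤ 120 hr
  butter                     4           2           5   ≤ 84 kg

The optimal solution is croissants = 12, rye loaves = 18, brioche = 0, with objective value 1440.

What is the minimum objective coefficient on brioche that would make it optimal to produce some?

67.5

At the optimum: labor uses 120 of 120 (binding); butter uses 84 of 84 (binding).
From A_Bᵀ y = c: 1·y_labor + 4·y_butter = 28.5; 6·y_labor + 2·y_butter = 61.
Solving: y_labor = 8.5, y_butter = 5.
brioche enters the basis when its profit ≥ yᵀa₃ = 8.5·5 + 5·5 = 67.5.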